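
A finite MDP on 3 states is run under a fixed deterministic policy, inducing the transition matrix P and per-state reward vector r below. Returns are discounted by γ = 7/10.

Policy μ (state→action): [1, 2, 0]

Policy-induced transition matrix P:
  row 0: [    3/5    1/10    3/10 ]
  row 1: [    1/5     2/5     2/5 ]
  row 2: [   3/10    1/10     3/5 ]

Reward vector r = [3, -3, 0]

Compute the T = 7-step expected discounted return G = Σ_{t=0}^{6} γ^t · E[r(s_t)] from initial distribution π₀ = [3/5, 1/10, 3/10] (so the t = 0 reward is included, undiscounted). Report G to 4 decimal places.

G = 3.3402

t=0: π = [0.6000, 0.1000, 0.3000], E[r] = 1.5000, γ^t·E[r] = 1.500000, running G = 1.500000
t=1: π = [0.4700, 0.1300, 0.4000], E[r] = 1.0200, γ^t·E[r] = 0.714000, running G = 2.214000
t=2: π = [0.4280, 0.1390, 0.4330], E[r] = 0.8670, γ^t·E[r] = 0.424830, running G = 2.638830
t=3: π = [0.4145, 0.1417, 0.4438], E[r] = 0.8184, γ^t·E[r] = 0.280711, running G = 2.919541
t=4: π = [0.4102, 0.1425, 0.4473], E[r] = 0.8030, γ^t·E[r] = 0.192803, running G = 3.112344
t=5: π = [0.4088, 0.1428, 0.4484], E[r] = 0.7982, γ^t·E[r] = 0.134145, running G = 3.246489
t=6: π = [0.4084, 0.1428, 0.4488], E[r] = 0.7966, γ^t·E[r] = 0.093721, running G = 3.340210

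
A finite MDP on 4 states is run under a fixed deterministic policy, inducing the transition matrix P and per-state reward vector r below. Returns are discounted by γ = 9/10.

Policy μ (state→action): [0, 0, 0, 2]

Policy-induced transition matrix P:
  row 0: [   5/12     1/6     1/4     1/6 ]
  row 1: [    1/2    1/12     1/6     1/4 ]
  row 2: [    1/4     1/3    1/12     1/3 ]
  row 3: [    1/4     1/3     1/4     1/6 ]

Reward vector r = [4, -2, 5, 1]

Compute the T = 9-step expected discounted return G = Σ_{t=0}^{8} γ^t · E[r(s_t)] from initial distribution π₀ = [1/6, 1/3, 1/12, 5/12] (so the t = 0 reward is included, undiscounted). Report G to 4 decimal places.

G = 12.3084

t=0: π = [0.1667, 0.3333, 0.0833, 0.4167], E[r] = 0.8333, γ^t·E[r] = 0.833333, running G = 0.833333
t=1: π = [0.3611, 0.2222, 0.2083, 0.2083], E[r] = 2.2500, γ^t·E[r] = 2.025000, running G = 2.858333
t=2: π = [0.3657, 0.2176, 0.1968, 0.2199], E[r] = 2.2315, γ^t·E[r] = 1.807500, running G = 4.665833
t=3: π = [0.3654, 0.2180, 0.1991, 0.2176], E[r] = 2.2384, γ^t·E[r] = 1.631813, running G = 6.297646
t=4: π = [0.3654, 0.2179, 0.1987, 0.2180], E[r] = 2.2369, γ^t·E[r] = 1.467661, running G = 7.765307
t=5: π = [0.3654, 0.2179, 0.1987, 0.2179], E[r] = 2.2372, γ^t·E[r] = 1.321056, running G = 9.086363
t=6: π = [0.3654, 0.2179, 0.1987, 0.2180], E[r] = 2.2372, γ^t·E[r] = 1.188925, running G = 10.275288
t=7: π = [0.3654, 0.2179, 0.1987, 0.2179], E[r] = 2.2372, γ^t·E[r] = 1.070037, running G = 11.345325
t=8: π = [0.3654, 0.2179, 0.1987, 0.2179], E[r] = 2.2372, γ^t·E[r] = 0.963032, running G = 12.308357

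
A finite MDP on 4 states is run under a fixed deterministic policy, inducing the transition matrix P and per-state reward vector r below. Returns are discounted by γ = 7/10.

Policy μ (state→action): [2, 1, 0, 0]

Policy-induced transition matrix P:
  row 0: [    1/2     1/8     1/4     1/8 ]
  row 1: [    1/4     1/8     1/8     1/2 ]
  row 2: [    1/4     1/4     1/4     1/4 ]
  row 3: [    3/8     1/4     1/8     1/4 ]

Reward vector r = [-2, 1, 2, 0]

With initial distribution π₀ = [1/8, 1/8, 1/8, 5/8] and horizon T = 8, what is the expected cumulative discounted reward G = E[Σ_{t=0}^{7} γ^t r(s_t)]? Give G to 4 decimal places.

G = -0.2679

t=0: π = [0.1250, 0.1250, 0.1250, 0.6250], E[r] = 0.1250, γ^t·E[r] = 0.125000, running G = 0.125000
t=1: π = [0.3594, 0.2188, 0.1563, 0.2656], E[r] = -0.1875, γ^t·E[r] = -0.131250, running G = -0.006250
t=2: π = [0.3730, 0.1777, 0.1895, 0.2598], E[r] = -0.1895, γ^t·E[r] = -0.092832, running G = -0.099082
t=3: π = [0.3757, 0.1812, 0.1953, 0.2478], E[r] = -0.1797, γ^t·E[r] = -0.061633, running G = -0.160715
t=4: π = [0.3749, 0.1804, 0.1964, 0.2483], E[r] = -0.1767, γ^t·E[r] = -0.042418, running G = -0.203132
t=5: π = [0.3748, 0.1806, 0.1964, 0.2482], E[r] = -0.1761, γ^t·E[r] = -0.029601, running G = -0.232734
t=6: π = [0.3747, 0.1806, 0.1964, 0.2483], E[r] = -0.1761, γ^t·E[r] = -0.020714, running G = -0.253448
t=7: π = [0.3747, 0.1806, 0.1964, 0.2483], E[r] = -0.1761, γ^t·E[r] = -0.014500, running G = -0.267948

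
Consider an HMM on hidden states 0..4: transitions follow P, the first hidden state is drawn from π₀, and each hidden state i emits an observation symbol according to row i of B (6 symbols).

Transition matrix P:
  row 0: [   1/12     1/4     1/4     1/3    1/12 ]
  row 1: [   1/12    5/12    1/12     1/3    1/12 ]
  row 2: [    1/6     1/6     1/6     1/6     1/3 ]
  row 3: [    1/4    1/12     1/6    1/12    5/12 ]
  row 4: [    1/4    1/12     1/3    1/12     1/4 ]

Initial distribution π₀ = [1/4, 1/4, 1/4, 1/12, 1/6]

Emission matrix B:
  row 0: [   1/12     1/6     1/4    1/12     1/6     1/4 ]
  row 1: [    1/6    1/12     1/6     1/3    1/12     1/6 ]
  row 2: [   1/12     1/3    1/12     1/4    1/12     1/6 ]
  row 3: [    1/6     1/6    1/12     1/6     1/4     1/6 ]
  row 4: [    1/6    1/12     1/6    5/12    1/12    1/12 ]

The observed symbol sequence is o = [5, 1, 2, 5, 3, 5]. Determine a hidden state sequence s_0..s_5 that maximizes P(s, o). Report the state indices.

path = [0, 2, 4, 2, 4, 0]

t=0: δ = [6.250e-02, 4.167e-02, 4.167e-02, 1.389e-02, 1.389e-02]  (obs o_0=5)
t=1: δ = [1.157e-03, 1.447e-03, 5.208e-03, 3.472e-03, 1.157e-03]  ψ = [2, 1, 0, 0, 2]  (obs o_1=1)
t=2: δ = [2.170e-04, 1.447e-04, 7.234e-05, 7.234e-05, 2.894e-04]  ψ = [2, 2, 2, 2, 2]  (obs o_2=2)
t=3: δ = [1.808e-05, 1.005e-05, 1.608e-05, 1.206e-05, 6.028e-06]  ψ = [4, 1, 4, 0, 4]  (obs o_3=5)
t=4: δ = [2.512e-07, 1.507e-06, 1.130e-06, 1.005e-06, 2.233e-06]  ψ = [3, 0, 0, 0, 2]  (obs o_4=3)
t=5: δ = [1.395e-07, 1.047e-07, 1.240e-07, 8.372e-08, 4.651e-08]  ψ = [4, 1, 4, 1, 4]  (obs o_5=5)
backtrack: best end state = 0; path = [0, 2, 4, 2, 4, 0]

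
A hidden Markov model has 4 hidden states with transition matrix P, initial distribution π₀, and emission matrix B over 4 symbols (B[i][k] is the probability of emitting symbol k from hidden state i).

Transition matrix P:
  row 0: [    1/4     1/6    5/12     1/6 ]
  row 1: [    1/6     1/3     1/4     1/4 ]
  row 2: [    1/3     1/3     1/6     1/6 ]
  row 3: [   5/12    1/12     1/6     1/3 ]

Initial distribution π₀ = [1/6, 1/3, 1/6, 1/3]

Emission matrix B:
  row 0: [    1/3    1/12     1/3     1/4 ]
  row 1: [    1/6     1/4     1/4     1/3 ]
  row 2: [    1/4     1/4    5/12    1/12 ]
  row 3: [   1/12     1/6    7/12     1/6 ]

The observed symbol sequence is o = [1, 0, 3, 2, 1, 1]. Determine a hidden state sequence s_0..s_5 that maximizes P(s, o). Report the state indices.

t=0: δ = [1.389e-02, 8.333e-02, 4.167e-02, 5.556e-02]  (obs o_0=1)
t=1: δ = [7.716e-03, 4.630e-03, 5.208e-03, 1.736e-03]  ψ = [3, 1, 1, 1]  (obs o_1=0)
t=2: δ = [4.823e-04, 5.787e-04, 2.679e-04, 2.143e-04]  ψ = [0, 2, 0, 0]  (obs o_2=3)
t=3: δ = [4.019e-05, 4.823e-05, 8.372e-05, 8.439e-05]  ψ = [0, 1, 0, 1]  (obs o_3=2)
t=4: δ = [2.930e-06, 6.977e-06, 4.186e-06, 4.689e-06]  ψ = [3, 2, 0, 3]  (obs o_4=1)
t=5: δ = [1.628e-07, 5.814e-07, 4.361e-07, 2.907e-07]  ψ = [3, 1, 1, 1]  (obs o_5=1)
backtrack: best end state = 1; path = [3, 0, 0, 2, 1, 1]

path = [3, 0, 0, 2, 1, 1]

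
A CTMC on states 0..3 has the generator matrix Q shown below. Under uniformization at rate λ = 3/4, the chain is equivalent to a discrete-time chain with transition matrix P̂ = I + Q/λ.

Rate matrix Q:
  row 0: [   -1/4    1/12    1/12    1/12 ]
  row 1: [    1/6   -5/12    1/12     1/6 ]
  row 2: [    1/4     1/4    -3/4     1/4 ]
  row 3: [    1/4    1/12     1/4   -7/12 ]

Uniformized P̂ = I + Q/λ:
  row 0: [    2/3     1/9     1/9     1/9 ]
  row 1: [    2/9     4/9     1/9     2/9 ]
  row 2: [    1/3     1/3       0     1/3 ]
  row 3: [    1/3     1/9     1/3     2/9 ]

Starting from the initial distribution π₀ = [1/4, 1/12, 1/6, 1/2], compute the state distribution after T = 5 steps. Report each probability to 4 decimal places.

t=0: π = [0.2500, 0.0833, 0.1667, 0.5000]
t=1: π = [0.4074, 0.1759, 0.2037, 0.2130]
t=2: π = [0.4496, 0.2150, 0.1358, 0.1996]
t=3: π = [0.4593, 0.2130, 0.1404, 0.1874]
t=4: π = [0.4628, 0.2133, 0.1371, 0.1868]
t=5: π = [0.4639, 0.2127, 0.1374, 0.1860]

π = [0.4639, 0.2127, 0.1374, 0.1860]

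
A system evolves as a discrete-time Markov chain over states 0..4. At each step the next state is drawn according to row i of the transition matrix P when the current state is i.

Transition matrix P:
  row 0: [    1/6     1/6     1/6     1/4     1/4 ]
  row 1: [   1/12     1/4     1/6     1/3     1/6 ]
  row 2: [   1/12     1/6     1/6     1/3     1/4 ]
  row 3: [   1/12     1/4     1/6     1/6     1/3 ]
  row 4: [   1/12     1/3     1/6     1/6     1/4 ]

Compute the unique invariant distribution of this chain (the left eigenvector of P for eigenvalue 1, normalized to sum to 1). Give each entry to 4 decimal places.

π = [0.0909, 0.2493, 0.1667, 0.2436, 0.2495]

Balance equations π_j = Σ_i π_i·P[i][j]:
  π_0 = 1/6·π_0 + 1/12·π_1 + 1/12·π_2 + 1/12·π_3 + 1/12·π_4
  π_1 = 1/6·π_0 + 1/4·π_1 + 1/6·π_2 + 1/4·π_3 + 1/3·π_4
  π_2 = 1/6·π_0 + 1/6·π_1 + 1/6·π_2 + 1/6·π_3 + 1/6·π_4
  π_3 = 1/4·π_0 + 1/3·π_1 + 1/3·π_2 + 1/6·π_3 + 1/6·π_4
  normalize: π_0 + π_1 + π_2 + π_3 + π_4 = 1
Solving the linear system gives exactly π = [1/11, 650/2607, 1/6, 635/2607, 1301/5214].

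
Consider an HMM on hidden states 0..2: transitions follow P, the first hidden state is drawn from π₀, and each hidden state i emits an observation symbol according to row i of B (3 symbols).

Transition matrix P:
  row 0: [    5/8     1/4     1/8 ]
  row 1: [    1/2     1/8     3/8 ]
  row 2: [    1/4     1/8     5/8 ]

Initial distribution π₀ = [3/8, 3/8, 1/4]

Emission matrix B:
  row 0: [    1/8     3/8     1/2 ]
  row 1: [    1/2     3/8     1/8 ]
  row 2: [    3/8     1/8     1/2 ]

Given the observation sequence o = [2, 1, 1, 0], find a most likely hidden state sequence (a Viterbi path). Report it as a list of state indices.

path = [0, 0, 0, 1]

t=0: δ = [1.875e-01, 4.688e-02, 1.250e-01]  (obs o_0=2)
t=1: δ = [4.395e-02, 1.758e-02, 9.766e-03]  ψ = [0, 0, 2]  (obs o_1=1)
t=2: δ = [1.030e-02, 4.120e-03, 8.240e-04]  ψ = [0, 0, 1]  (obs o_2=1)
t=3: δ = [8.047e-04, 1.287e-03, 5.794e-04]  ψ = [0, 0, 1]  (obs o_3=0)
backtrack: best end state = 1; path = [0, 0, 0, 1]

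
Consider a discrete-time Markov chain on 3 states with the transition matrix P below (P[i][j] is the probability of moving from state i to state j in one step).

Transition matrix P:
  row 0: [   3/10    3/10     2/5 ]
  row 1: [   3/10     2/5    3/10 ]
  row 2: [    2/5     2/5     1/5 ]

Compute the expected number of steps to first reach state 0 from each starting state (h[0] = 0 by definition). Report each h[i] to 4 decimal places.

First-step conditioning: h[0] = 0; for i ≠ 0, h[i] = 1 + Σ_k P[i][k]·h[k].
  h[1] = 1 + 2/5·h[1] + 3/10·h[2]
  h[2] = 1 + 2/5·h[1] + 1/5·h[2]
Solving the 2×2 linear system over states ≠ 0 gives exactly h = [0, 55/18, 25/9] (h[0] = 0 is the target).

h = [0.0000, 3.0556, 2.7778]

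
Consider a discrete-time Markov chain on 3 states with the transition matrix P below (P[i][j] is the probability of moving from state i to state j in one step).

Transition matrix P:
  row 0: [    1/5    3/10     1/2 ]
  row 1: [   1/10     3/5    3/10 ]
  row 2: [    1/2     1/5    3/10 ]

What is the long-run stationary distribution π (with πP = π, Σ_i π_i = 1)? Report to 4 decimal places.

π = [0.2683, 0.3780, 0.3537]

Balance equations π_j = Σ_i π_i·P[i][j]:
  π_0 = 1/5·π_0 + 1/10·π_1 + 1/2·π_2
  π_1 = 3/10·π_0 + 3/5·π_1 + 1/5·π_2
  normalize: π_0 + π_1 + π_2 = 1
Solving the linear system gives exactly π = [11/41, 31/82, 29/82].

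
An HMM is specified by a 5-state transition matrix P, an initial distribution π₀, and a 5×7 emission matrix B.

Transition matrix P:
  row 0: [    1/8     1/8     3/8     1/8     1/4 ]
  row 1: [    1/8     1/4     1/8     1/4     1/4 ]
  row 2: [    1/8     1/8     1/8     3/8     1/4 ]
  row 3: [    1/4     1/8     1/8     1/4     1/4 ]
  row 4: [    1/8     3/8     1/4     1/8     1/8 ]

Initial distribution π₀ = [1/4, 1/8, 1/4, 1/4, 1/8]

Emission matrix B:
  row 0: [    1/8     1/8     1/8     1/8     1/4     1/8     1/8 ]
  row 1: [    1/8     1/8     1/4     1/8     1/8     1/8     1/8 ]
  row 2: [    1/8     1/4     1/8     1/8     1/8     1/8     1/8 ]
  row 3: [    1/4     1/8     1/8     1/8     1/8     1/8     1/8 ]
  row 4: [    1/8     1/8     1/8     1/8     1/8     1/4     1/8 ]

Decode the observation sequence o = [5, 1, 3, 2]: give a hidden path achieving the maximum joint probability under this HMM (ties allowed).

t=0: δ = [3.125e-02, 1.562e-02, 3.125e-02, 3.125e-02, 3.125e-02]  (obs o_0=5)
t=1: δ = [9.766e-04, 1.465e-03, 2.930e-03, 1.465e-03, 9.766e-04]  ψ = [3, 4, 0, 2, 0]  (obs o_1=1)
t=2: δ = [4.578e-05, 4.578e-05, 4.578e-05, 1.373e-04, 9.155e-05]  ψ = [2, 1, 0, 2, 2]  (obs o_2=3)
t=3: δ = [4.292e-06, 8.583e-06, 2.861e-06, 4.292e-06, 4.292e-06]  ψ = [3, 4, 4, 3, 3]  (obs o_3=2)
backtrack: best end state = 1; path = [0, 2, 4, 1]

path = [0, 2, 4, 1]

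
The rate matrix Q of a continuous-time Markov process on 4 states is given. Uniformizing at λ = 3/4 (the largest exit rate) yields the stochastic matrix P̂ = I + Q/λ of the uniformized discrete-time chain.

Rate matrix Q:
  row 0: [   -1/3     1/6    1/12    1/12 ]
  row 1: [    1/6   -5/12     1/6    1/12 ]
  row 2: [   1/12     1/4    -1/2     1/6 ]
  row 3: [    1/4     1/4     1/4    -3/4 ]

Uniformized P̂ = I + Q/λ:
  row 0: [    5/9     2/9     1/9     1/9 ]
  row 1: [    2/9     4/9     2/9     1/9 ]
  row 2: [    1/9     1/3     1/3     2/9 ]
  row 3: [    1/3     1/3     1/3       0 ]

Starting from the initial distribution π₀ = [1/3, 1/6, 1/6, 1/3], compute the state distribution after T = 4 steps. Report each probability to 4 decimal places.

π = [0.3173, 0.3349, 0.2252, 0.1226]

t=0: π = [0.3333, 0.1667, 0.1667, 0.3333]
t=1: π = [0.3519, 0.3148, 0.2407, 0.0926]
t=2: π = [0.3230, 0.3292, 0.2202, 0.1276]
t=3: π = [0.3196, 0.3340, 0.2250, 0.1214]
t=4: π = [0.3173, 0.3349, 0.2252, 0.1226]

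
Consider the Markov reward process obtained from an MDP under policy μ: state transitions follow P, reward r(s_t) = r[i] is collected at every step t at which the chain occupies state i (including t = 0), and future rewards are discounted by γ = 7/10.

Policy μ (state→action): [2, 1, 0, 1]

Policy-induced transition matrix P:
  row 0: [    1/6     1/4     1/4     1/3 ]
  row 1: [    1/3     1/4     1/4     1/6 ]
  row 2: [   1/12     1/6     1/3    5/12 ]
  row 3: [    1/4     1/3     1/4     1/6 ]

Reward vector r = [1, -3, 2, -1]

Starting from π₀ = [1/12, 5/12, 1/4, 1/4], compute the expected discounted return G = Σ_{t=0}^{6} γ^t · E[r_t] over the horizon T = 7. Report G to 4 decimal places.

G = -1.4282

t=0: π = [0.0833, 0.4167, 0.2500, 0.2500], E[r] = -0.9167, γ^t·E[r] = -0.916667, running G = -0.916667
t=1: π = [0.2361, 0.2500, 0.2708, 0.2431], E[r] = -0.2153, γ^t·E[r] = -0.150694, running G = -1.067361
t=2: π = [0.2060, 0.2477, 0.2726, 0.2737], E[r] = -0.2656, γ^t·E[r] = -0.130156, running G = -1.197517
t=3: π = [0.2080, 0.2501, 0.2727, 0.2691], E[r] = -0.2660, γ^t·E[r] = -0.091225, running G = -1.288743
t=4: π = [0.2081, 0.2497, 0.2727, 0.2695], E[r] = -0.2651, γ^t·E[r] = -0.063656, running G = -1.352398
t=5: π = [0.2080, 0.2497, 0.2727, 0.2695], E[r] = -0.2653, γ^t·E[r] = -0.044581, running G = -1.396979
t=6: π = [0.2080, 0.2497, 0.2727, 0.2695], E[r] = -0.2652, γ^t·E[r] = -0.031205, running G = -1.428184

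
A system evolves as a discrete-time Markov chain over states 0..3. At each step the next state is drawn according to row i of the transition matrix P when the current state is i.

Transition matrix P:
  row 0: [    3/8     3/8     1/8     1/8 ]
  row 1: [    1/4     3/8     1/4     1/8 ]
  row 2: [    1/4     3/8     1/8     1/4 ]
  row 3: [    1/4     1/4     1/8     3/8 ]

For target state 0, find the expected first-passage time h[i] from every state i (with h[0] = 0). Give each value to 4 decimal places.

First-step conditioning: h[0] = 0; for i ≠ 0, h[i] = 1 + Σ_k P[i][k]·h[k].
  h[1] = 1 + 3/8·h[1] + 1/4·h[2] + 1/8·h[3]
  h[2] = 1 + 3/8·h[1] + 1/8·h[2] + 1/4·h[3]
  h[3] = 1 + 1/4·h[1] + 1/8·h[2] + 3/8·h[3]
Solving the 3×3 linear system over states ≠ 0 gives exactly h = [0, 4, 4, 4] (h[0] = 0 is the target).

h = [0.0000, 4.0000, 4.0000, 4.0000]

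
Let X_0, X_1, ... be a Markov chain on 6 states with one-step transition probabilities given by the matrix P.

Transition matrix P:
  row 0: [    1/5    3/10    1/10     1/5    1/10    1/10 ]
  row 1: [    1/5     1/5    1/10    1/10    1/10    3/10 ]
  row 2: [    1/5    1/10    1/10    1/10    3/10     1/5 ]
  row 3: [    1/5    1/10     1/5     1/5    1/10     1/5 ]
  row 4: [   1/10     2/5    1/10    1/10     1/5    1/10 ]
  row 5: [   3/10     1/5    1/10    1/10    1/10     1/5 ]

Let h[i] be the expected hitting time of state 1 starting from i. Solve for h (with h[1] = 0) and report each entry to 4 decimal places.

First-step conditioning: h[1] = 0; for i ≠ 1, h[i] = 1 + Σ_k P[i][k]·h[k].
  h[0] = 1 + 1/5·h[0] + 1/10·h[2] + 1/5·h[3] + 1/10·h[4] + 1/10·h[5]
  h[2] = 1 + 1/5·h[0] + 1/10·h[2] + 1/10·h[3] + 3/10·h[4] + 1/5·h[5]
  h[3] = 1 + 1/5·h[0] + 1/5·h[2] + 1/5·h[3] + 1/10·h[4] + 1/5·h[5]
  h[4] = 1 + 1/10·h[0] + 1/10·h[2] + 1/10·h[3] + 1/5·h[4] + 1/10·h[5]
  h[5] = 1 + 3/10·h[0] + 1/10·h[2] + 1/10·h[3] + 1/10·h[4] + 1/5·h[5]
Solving the 5×5 linear system over states ≠ 1 gives exactly h = [82980/20263, 0, 96170/20263, 101610/20263, 71690/20263, 90130/20263] (h[1] = 0 is the target).

h = [4.0951, 0.0000, 4.7461, 5.0146, 3.5380, 4.4480]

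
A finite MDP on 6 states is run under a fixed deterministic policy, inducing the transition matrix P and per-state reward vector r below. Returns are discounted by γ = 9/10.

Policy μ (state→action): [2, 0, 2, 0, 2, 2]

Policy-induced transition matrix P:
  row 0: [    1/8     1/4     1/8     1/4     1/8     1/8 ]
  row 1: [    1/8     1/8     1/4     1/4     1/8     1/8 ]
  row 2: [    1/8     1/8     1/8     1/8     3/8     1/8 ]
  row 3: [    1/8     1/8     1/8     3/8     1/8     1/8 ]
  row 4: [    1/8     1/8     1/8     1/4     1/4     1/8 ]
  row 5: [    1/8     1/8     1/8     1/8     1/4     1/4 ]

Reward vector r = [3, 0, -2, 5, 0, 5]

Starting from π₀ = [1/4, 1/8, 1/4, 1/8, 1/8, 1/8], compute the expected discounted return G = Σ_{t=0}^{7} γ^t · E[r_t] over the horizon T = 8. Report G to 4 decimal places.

G = 10.8838

t=0: π = [0.2500, 0.1250, 0.2500, 0.1250, 0.1250, 0.1250], E[r] = 1.5000, γ^t·E[r] = 1.500000, running G = 1.500000
t=1: π = [0.1250, 0.1563, 0.1406, 0.2188, 0.2188, 0.1406], E[r] = 1.8906, γ^t·E[r] = 1.701563, running G = 3.201563
t=2: π = [0.1250, 0.1406, 0.1445, 0.2422, 0.2051, 0.1426], E[r] = 2.0098, γ^t·E[r] = 1.627910, running G = 4.829473
t=3: π = [0.1250, 0.1406, 0.1426, 0.2444, 0.2046, 0.1428], E[r] = 2.0259, γ^t·E[r] = 1.476866, running G = 6.306338
t=4: π = [0.1250, 0.1406, 0.1426, 0.2449, 0.2041, 0.1429], E[r] = 2.0285, γ^t·E[r] = 1.330881, running G = 7.637219
t=5: π = [0.1250, 0.1406, 0.1426, 0.2449, 0.2040, 0.1429], E[r] = 2.0288, γ^t·E[r] = 1.197973, running G = 8.835193
t=6: π = [0.1250, 0.1406, 0.1426, 0.2449, 0.2040, 0.1429], E[r] = 2.0288, γ^t·E[r] = 1.078195, running G = 9.913387
t=7: π = [0.1250, 0.1406, 0.1426, 0.2449, 0.2040, 0.1429], E[r] = 2.0288, γ^t·E[r] = 0.970377, running G = 10.883765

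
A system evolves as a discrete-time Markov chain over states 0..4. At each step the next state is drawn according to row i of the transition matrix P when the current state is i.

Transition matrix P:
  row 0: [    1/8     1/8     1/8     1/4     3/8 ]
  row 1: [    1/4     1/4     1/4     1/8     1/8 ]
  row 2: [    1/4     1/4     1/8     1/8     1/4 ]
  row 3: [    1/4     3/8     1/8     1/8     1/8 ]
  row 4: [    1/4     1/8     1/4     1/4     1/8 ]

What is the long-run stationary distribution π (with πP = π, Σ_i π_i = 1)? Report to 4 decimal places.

Balance equations π_j = Σ_i π_i·P[i][j]:
  π_0 = 1/8·π_0 + 1/4·π_1 + 1/4·π_2 + 1/4·π_3 + 1/4·π_4
  π_1 = 1/8·π_0 + 1/4·π_1 + 1/4·π_2 + 3/8·π_3 + 1/8·π_4
  π_2 = 1/8·π_0 + 1/4·π_1 + 1/8·π_2 + 1/8·π_3 + 1/4·π_4
  π_3 = 1/4·π_0 + 1/8·π_1 + 1/8·π_2 + 1/8·π_3 + 1/4·π_4
  normalize: π_0 + π_1 + π_2 + π_3 + π_4 = 1
Solving the linear system gives exactly π = [2/9, 1138/5193, 923/5193, 925/5193, 117/577].

π = [0.2222, 0.2191, 0.1777, 0.1781, 0.2028]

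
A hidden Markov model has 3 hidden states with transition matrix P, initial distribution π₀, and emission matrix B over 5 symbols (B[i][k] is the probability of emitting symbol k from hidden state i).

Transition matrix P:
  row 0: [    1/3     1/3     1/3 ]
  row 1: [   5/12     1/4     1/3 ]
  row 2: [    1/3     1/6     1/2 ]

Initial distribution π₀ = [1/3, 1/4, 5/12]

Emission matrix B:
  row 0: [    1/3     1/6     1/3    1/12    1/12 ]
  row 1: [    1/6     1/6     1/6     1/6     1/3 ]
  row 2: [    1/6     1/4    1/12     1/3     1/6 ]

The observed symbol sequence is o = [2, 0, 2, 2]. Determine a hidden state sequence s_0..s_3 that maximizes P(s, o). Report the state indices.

t=0: δ = [1.111e-01, 4.167e-02, 3.472e-02]  (obs o_0=2)
t=1: δ = [1.235e-02, 6.173e-03, 6.173e-03]  ψ = [0, 0, 0]  (obs o_1=0)
t=2: δ = [1.372e-03, 6.859e-04, 3.429e-04]  ψ = [0, 0, 0]  (obs o_2=2)
t=3: δ = [1.524e-04, 7.621e-05, 3.810e-05]  ψ = [0, 0, 0]  (obs o_3=2)
backtrack: best end state = 0; path = [0, 0, 0, 0]

path = [0, 0, 0, 0]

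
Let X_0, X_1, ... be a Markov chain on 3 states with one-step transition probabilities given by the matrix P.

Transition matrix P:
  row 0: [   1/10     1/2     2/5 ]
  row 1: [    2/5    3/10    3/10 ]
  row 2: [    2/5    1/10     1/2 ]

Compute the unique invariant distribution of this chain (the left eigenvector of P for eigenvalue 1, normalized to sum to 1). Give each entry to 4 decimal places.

π = [0.3077, 0.2788, 0.4135]

Balance equations π_j = Σ_i π_i·P[i][j]:
  π_0 = 1/10·π_0 + 2/5·π_1 + 2/5·π_2
  π_1 = 1/2·π_0 + 3/10·π_1 + 1/10·π_2
  normalize: π_0 + π_1 + π_2 = 1
Solving the linear system gives exactly π = [4/13, 29/104, 43/104].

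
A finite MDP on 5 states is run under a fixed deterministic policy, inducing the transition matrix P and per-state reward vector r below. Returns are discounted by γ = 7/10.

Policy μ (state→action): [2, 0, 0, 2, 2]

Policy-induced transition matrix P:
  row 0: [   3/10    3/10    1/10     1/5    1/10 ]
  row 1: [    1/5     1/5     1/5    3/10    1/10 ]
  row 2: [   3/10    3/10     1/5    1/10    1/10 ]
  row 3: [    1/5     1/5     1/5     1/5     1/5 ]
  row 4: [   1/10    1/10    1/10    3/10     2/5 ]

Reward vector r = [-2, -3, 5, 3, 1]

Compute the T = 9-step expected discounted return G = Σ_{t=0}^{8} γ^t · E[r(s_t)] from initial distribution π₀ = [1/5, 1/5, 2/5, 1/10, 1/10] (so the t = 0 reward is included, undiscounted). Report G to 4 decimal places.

G = 2.4010

t=0: π = [0.2000, 0.2000, 0.4000, 0.1000, 0.1000], E[r] = 1.4000, γ^t·E[r] = 1.400000, running G = 1.400000
t=1: π = [0.2500, 0.2500, 0.1700, 0.1900, 0.1400], E[r] = 0.3100, γ^t·E[r] = 0.217000, running G = 1.617000
t=2: π = [0.2280, 0.2280, 0.1610, 0.2220, 0.1610], E[r] = 0.4920, γ^t·E[r] = 0.241080, running G = 1.858080
t=3: π = [0.2228, 0.2228, 0.1611, 0.2228, 0.1705], E[r] = 0.5304, γ^t·E[r] = 0.181927, running G = 2.040007
t=4: π = [0.2213, 0.2213, 0.1607, 0.2232, 0.1734], E[r] = 0.5397, γ^t·E[r] = 0.129592, running G = 2.169599
t=5: π = [0.2209, 0.2209, 0.1605, 0.2234, 0.1744], E[r] = 0.5429, γ^t·E[r] = 0.091246, running G = 2.260845
t=6: π = [0.2207, 0.2207, 0.1605, 0.2235, 0.1746], E[r] = 0.5439, γ^t·E[r] = 0.063993, running G = 2.324838
t=7: π = [0.2207, 0.2207, 0.1605, 0.2235, 0.1747], E[r] = 0.5443, γ^t·E[r] = 0.044822, running G = 2.369660
t=8: π = [0.2206, 0.2206, 0.1605, 0.2235, 0.1748], E[r] = 0.5444, γ^t·E[r] = 0.031381, running G = 2.401042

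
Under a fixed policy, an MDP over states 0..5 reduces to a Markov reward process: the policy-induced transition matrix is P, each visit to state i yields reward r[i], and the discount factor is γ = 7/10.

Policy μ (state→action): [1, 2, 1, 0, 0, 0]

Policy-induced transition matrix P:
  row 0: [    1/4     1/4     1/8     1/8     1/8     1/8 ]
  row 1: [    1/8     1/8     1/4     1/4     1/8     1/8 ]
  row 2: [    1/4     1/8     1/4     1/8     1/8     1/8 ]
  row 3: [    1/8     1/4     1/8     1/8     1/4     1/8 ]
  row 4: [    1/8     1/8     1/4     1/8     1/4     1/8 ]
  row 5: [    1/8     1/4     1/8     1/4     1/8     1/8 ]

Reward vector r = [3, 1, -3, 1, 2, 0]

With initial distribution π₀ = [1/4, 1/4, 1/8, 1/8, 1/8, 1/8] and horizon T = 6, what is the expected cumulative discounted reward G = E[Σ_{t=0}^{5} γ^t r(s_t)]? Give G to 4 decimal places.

t=0: π = [0.2500, 0.2500, 0.1250, 0.1250, 0.1250, 0.1250], E[r] = 1.0000, γ^t·E[r] = 1.000000, running G = 1.000000
t=1: π = [0.1719, 0.1875, 0.1875, 0.1719, 0.1563, 0.1250], E[r] = 0.6250, γ^t·E[r] = 0.437500, running G = 1.437500
t=2: π = [0.1699, 0.1836, 0.1914, 0.1641, 0.1660, 0.1250], E[r] = 0.6152, γ^t·E[r] = 0.301465, running G = 1.738965
t=3: π = [0.1702, 0.1824, 0.1926, 0.1636, 0.1663, 0.1250], E[r] = 0.6111, γ^t·E[r] = 0.209602, running G = 1.948567
t=4: π = [0.1703, 0.1823, 0.1927, 0.1634, 0.1662, 0.1250], E[r] = 0.6113, γ^t·E[r] = 0.146773, running G = 2.095339
t=5: π = [0.1704, 0.1823, 0.1927, 0.1634, 0.1662, 0.1250], E[r] = 0.6113, γ^t·E[r] = 0.102748, running G = 2.198088

G = 2.1981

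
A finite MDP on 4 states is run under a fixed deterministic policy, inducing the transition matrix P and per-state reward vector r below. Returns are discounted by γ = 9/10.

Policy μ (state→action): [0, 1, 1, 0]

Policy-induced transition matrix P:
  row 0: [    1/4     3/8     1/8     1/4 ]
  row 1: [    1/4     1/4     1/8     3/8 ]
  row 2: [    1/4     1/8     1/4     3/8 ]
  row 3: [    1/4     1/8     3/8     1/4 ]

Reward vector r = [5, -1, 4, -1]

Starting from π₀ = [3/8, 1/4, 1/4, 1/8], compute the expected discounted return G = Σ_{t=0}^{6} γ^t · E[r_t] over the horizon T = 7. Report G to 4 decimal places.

G = 9.2523

t=0: π = [0.3750, 0.2500, 0.2500, 0.1250], E[r] = 2.5000, γ^t·E[r] = 2.500000, running G = 2.500000
t=1: π = [0.2500, 0.2500, 0.1875, 0.3125], E[r] = 1.4375, γ^t·E[r] = 1.293750, running G = 3.793750
t=2: π = [0.2500, 0.2188, 0.2266, 0.3047], E[r] = 1.6328, γ^t·E[r] = 1.322578, running G = 5.116328
t=3: π = [0.2500, 0.2148, 0.2295, 0.3057], E[r] = 1.6475, γ^t·E[r] = 1.200999, running G = 6.317327
t=4: π = [0.2500, 0.2144, 0.2301, 0.3055], E[r] = 1.6505, γ^t·E[r] = 1.082901, running G = 7.400229
t=5: π = [0.2500, 0.2143, 0.2301, 0.3056], E[r] = 1.6507, γ^t·E[r] = 0.974746, running G = 8.374975
t=6: π = [0.2500, 0.2143, 0.2302, 0.3056], E[r] = 1.6508, γ^t·E[r] = 0.877297, running G = 9.252272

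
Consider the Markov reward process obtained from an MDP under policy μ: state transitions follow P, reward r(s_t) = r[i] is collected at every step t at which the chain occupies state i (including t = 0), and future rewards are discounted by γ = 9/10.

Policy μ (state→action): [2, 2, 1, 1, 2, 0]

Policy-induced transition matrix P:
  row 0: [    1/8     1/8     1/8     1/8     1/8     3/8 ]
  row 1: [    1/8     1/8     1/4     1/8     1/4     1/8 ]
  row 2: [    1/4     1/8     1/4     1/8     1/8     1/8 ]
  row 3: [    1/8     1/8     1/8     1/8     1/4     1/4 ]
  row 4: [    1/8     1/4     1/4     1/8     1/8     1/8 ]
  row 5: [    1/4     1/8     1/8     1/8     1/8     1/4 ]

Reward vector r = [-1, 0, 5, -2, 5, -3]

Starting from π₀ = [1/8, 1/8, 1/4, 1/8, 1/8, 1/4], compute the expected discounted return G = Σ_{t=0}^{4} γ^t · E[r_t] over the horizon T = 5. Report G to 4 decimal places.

t=0: π = [0.1250, 0.1250, 0.2500, 0.1250, 0.1250, 0.2500], E[r] = 0.7500, γ^t·E[r] = 0.750000, running G = 0.750000
t=1: π = [0.1875, 0.1406, 0.1875, 0.1250, 0.1563, 0.2031], E[r] = 0.6719, γ^t·E[r] = 0.604688, running G = 1.354688
t=2: π = [0.1738, 0.1445, 0.1855, 0.1250, 0.1582, 0.2129], E[r] = 0.6563, γ^t·E[r] = 0.531563, running G = 1.886250
t=3: π = [0.1748, 0.1448, 0.1860, 0.1250, 0.1587, 0.2107], E[r] = 0.6667, γ^t·E[r] = 0.486059, running G = 2.372309
t=4: π = [0.1746, 0.1448, 0.1862, 0.1250, 0.1587, 0.2107], E[r] = 0.6680, γ^t·E[r] = 0.438254, running G = 2.810564

G = 2.8106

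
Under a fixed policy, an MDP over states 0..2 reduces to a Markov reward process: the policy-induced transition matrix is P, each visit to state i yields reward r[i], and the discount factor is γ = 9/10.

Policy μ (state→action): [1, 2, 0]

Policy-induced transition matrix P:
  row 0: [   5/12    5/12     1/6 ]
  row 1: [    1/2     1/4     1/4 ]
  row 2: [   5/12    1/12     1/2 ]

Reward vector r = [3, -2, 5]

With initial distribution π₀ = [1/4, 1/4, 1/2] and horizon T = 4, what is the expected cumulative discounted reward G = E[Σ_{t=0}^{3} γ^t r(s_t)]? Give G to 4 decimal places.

t=0: π = [0.2500, 0.2500, 0.5000], E[r] = 2.7500, γ^t·E[r] = 2.750000, running G = 2.750000
t=1: π = [0.4375, 0.2083, 0.3542], E[r] = 2.6667, γ^t·E[r] = 2.400000, running G = 5.150000
t=2: π = [0.4340, 0.2639, 0.3021], E[r] = 2.2847, γ^t·E[r] = 1.850625, running G = 7.000625
t=3: π = [0.4387, 0.2720, 0.2894], E[r] = 2.2188, γ^t·E[r] = 1.617469, running G = 8.618094

G = 8.6181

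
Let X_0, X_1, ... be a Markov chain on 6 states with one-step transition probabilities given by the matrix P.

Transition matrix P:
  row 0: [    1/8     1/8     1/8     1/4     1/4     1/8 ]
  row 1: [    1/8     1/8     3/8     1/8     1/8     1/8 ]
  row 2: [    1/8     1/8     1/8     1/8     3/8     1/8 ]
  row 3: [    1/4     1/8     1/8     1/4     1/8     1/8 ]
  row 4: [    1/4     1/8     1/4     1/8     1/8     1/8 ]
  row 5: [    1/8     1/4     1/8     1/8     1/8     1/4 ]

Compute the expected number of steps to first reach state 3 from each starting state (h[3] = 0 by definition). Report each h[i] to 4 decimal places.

First-step conditioning: h[3] = 0; for i ≠ 3, h[i] = 1 + Σ_k P[i][k]·h[k].
  h[0] = 1 + 1/8·h[0] + 1/8·h[1] + 1/8·h[2] + 1/4·h[4] + 1/8·h[5]
  h[1] = 1 + 1/8·h[0] + 1/8·h[1] + 3/8·h[2] + 1/8·h[4] + 1/8·h[5]
  h[2] = 1 + 1/8·h[0] + 1/8·h[1] + 1/8·h[2] + 3/8·h[4] + 1/8·h[5]
  h[4] = 1 + 1/4·h[0] + 1/8·h[1] + 1/4·h[2] + 1/8·h[4] + 1/8·h[5]
  h[5] = 1 + 1/8·h[0] + 1/4·h[1] + 1/8·h[2] + 1/8·h[4] + 1/4·h[5]
Solving the 5×5 linear system over states ≠ 3 gives exactly h = [1988/327, 2275/327, 756/109, 0, 2240/327, 759/109] (h[3] = 0 is the target).

h = [6.0795, 6.9572, 6.9358, 0.0000, 6.8502, 6.9633]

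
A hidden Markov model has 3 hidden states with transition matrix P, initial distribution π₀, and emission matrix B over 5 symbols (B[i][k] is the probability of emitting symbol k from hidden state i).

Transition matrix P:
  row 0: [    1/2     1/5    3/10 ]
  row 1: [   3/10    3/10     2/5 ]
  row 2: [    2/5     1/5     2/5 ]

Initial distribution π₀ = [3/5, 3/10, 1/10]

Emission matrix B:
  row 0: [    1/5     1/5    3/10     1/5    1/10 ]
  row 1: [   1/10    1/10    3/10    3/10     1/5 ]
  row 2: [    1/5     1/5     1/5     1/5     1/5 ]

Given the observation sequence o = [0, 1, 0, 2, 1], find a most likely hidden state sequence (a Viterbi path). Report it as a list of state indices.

t=0: δ = [1.200e-01, 3.000e-02, 2.000e-02]  (obs o_0=0)
t=1: δ = [1.200e-02, 2.400e-03, 7.200e-03]  ψ = [0, 0, 0]  (obs o_1=1)
t=2: δ = [1.200e-03, 2.400e-04, 7.200e-04]  ψ = [0, 0, 0]  (obs o_2=0)
t=3: δ = [1.800e-04, 7.200e-05, 7.200e-05]  ψ = [0, 0, 0]  (obs o_3=2)
t=4: δ = [1.800e-05, 3.600e-06, 1.080e-05]  ψ = [0, 0, 0]  (obs o_4=1)
backtrack: best end state = 0; path = [0, 0, 0, 0, 0]

path = [0, 0, 0, 0, 0]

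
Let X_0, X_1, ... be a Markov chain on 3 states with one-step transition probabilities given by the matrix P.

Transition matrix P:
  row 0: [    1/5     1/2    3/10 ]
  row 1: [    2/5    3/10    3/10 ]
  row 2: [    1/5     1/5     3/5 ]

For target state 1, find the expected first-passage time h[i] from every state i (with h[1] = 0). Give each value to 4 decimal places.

First-step conditioning: h[1] = 0; for i ≠ 1, h[i] = 1 + Σ_k P[i][k]·h[k].
  h[0] = 1 + 1/5·h[0] + 3/10·h[2]
  h[2] = 1 + 1/5·h[0] + 3/5·h[2]
Solving the 2×2 linear system over states ≠ 1 gives exactly h = [35/13, 0, 50/13] (h[1] = 0 is the target).

h = [2.6923, 0.0000, 3.8462]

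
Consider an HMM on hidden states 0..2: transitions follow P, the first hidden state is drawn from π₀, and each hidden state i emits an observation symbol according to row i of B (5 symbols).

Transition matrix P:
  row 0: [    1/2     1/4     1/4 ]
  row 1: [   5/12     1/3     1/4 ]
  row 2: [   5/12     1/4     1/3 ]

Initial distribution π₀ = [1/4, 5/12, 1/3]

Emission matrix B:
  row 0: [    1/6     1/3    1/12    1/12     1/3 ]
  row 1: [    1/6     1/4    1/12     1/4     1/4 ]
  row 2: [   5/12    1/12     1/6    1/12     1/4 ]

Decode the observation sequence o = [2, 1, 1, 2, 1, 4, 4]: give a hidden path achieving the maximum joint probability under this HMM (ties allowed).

t=0: δ = [2.083e-02, 3.472e-02, 5.556e-02]  (obs o_0=2)
t=1: δ = [7.716e-03, 3.472e-03, 1.543e-03]  ψ = [2, 2, 2]  (obs o_1=1)
t=2: δ = [1.286e-03, 4.823e-04, 1.608e-04]  ψ = [0, 0, 0]  (obs o_2=1)
t=3: δ = [5.358e-05, 2.679e-05, 5.358e-05]  ψ = [0, 0, 0]  (obs o_3=2)
t=4: δ = [8.931e-06, 3.349e-06, 1.488e-06]  ψ = [0, 0, 2]  (obs o_4=1)
t=5: δ = [1.488e-06, 5.582e-07, 5.582e-07]  ψ = [0, 0, 0]  (obs o_5=4)
t=6: δ = [2.481e-07, 9.303e-08, 9.303e-08]  ψ = [0, 0, 0]  (obs o_6=4)
backtrack: best end state = 0; path = [2, 0, 0, 0, 0, 0, 0]

path = [2, 0, 0, 0, 0, 0, 0]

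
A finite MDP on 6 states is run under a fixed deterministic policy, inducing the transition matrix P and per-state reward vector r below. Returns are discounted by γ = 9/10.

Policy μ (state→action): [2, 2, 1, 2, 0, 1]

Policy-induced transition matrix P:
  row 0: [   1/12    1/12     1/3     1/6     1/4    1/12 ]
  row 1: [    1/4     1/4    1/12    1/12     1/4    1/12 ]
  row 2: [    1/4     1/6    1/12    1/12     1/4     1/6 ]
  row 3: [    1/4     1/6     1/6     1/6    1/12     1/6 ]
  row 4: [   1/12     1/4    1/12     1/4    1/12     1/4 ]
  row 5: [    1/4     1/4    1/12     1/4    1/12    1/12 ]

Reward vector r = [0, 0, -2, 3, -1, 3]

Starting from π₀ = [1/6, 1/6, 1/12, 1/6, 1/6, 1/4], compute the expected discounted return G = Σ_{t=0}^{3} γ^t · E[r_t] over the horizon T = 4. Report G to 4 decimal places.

t=0: π = [0.1667, 0.1667, 0.0833, 0.1667, 0.1667, 0.2500], E[r] = 0.9167, γ^t·E[r] = 0.916667, running G = 0.916667
t=1: π = [0.1944, 0.2014, 0.1389, 0.1806, 0.1528, 0.1319], E[r] = 0.5069, γ^t·E[r] = 0.456250, running G = 1.372917
t=2: π = [0.1921, 0.1910, 0.1470, 0.1620, 0.1725, 0.1354], E[r] = 0.4259, γ^t·E[r] = 0.345000, running G = 1.717917
t=3: π = [0.1892, 0.1922, 0.1449, 0.1642, 0.1717, 0.1378], E[r] = 0.4445, γ^t·E[r] = 0.324070, running G = 2.041987

G = 2.0420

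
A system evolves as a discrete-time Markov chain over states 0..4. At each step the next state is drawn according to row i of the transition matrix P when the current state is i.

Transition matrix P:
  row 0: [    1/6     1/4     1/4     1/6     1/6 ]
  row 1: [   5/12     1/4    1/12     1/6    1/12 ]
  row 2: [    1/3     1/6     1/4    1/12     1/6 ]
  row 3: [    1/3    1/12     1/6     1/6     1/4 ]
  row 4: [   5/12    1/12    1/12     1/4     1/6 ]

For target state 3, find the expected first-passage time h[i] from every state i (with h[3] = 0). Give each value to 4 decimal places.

First-step conditioning: h[3] = 0; for i ≠ 3, h[i] = 1 + Σ_k P[i][k]·h[k].
  h[0] = 1 + 1/6·h[0] + 1/4·h[1] + 1/4·h[2] + 1/6·h[4]
  h[1] = 1 + 5/12·h[0] + 1/4·h[1] + 1/12·h[2] + 1/12·h[4]
  h[2] = 1 + 1/3·h[0] + 1/6·h[1] + 1/4·h[2] + 1/6·h[4]
  h[4] = 1 + 5/12·h[0] + 1/12·h[1] + 1/12·h[2] + 1/6·h[4]
Solving the 4×4 linear system over states ≠ 3 gives exactly h = [20184/3295, 20064/3295, 21876/3295, 0, 3648/659] (h[3] = 0 is the target).

h = [6.1256, 6.0892, 6.6392, 0.0000, 5.5357]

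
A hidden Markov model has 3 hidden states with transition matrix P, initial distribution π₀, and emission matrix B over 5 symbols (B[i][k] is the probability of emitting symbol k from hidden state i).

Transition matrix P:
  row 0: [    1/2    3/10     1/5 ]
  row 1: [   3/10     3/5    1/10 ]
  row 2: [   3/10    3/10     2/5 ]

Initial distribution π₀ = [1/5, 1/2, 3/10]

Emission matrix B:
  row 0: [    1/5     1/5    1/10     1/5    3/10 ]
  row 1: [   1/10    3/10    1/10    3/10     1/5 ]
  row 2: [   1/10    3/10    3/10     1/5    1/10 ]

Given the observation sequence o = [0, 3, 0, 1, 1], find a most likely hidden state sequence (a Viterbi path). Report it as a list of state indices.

t=0: δ = [4.000e-02, 5.000e-02, 3.000e-02]  (obs o_0=0)
t=1: δ = [4.000e-03, 9.000e-03, 2.400e-03]  ψ = [0, 1, 2]  (obs o_1=3)
t=2: δ = [5.400e-04, 5.400e-04, 9.600e-05]  ψ = [1, 1, 2]  (obs o_2=0)
t=3: δ = [5.400e-05, 9.720e-05, 3.240e-05]  ψ = [0, 1, 0]  (obs o_3=1)
t=4: δ = [5.832e-06, 1.750e-05, 3.888e-06]  ψ = [1, 1, 2]  (obs o_4=1)
backtrack: best end state = 1; path = [1, 1, 1, 1, 1]

path = [1, 1, 1, 1, 1]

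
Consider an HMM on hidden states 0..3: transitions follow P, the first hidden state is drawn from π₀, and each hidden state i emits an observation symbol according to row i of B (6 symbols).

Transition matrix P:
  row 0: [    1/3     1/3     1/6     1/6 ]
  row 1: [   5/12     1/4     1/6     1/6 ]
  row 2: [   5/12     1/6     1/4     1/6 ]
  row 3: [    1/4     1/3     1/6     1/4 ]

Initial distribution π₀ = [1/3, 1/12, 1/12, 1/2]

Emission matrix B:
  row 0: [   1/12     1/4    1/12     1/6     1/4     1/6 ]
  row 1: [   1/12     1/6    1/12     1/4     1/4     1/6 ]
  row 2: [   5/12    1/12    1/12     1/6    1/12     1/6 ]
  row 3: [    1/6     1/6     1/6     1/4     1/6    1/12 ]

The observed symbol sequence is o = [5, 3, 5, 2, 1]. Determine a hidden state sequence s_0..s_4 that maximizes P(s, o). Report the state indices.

path = [0, 1, 0, 1, 0]

t=0: δ = [5.556e-02, 1.389e-02, 1.389e-02, 4.167e-02]  (obs o_0=5)
t=1: δ = [3.086e-03, 4.630e-03, 1.543e-03, 2.604e-03]  ψ = [0, 0, 0, 3]  (obs o_1=3)
t=2: δ = [3.215e-04, 1.929e-04, 1.286e-04, 6.430e-05]  ψ = [1, 1, 1, 1]  (obs o_2=5)
t=3: δ = [8.931e-06, 8.931e-06, 4.465e-06, 8.931e-06]  ψ = [0, 0, 0, 0]  (obs o_3=2)
t=4: δ = [9.303e-07, 4.961e-07, 1.240e-07, 3.721e-07]  ψ = [1, 0, 0, 3]  (obs o_4=1)
backtrack: best end state = 0; path = [0, 1, 0, 1, 0]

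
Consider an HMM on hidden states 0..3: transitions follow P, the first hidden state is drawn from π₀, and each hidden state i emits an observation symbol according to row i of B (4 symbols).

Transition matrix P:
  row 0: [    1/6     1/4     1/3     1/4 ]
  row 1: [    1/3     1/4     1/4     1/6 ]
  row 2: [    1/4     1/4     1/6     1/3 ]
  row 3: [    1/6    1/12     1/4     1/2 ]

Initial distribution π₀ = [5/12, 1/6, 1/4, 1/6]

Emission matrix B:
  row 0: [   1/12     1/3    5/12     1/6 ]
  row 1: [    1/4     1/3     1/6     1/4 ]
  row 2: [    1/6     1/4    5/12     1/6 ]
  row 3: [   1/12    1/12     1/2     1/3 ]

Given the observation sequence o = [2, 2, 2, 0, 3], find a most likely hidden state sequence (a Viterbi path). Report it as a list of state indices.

t=0: δ = [1.736e-01, 2.778e-02, 1.042e-01, 8.333e-02]  (obs o_0=2)
t=1: δ = [1.206e-02, 7.234e-03, 2.411e-02, 2.170e-02]  ψ = [0, 0, 0, 0]  (obs o_1=2)
t=2: δ = [2.512e-03, 1.005e-03, 2.261e-03, 5.425e-03]  ψ = [2, 2, 3, 3]  (obs o_2=2)
t=3: δ = [7.535e-05, 1.570e-04, 2.261e-04, 2.261e-04]  ψ = [3, 0, 3, 3]  (obs o_3=0)
t=4: δ = [9.419e-06, 1.413e-05, 9.419e-06, 3.768e-05]  ψ = [2, 2, 3, 3]  (obs o_4=3)
backtrack: best end state = 3; path = [0, 3, 3, 3, 3]

path = [0, 3, 3, 3, 3]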